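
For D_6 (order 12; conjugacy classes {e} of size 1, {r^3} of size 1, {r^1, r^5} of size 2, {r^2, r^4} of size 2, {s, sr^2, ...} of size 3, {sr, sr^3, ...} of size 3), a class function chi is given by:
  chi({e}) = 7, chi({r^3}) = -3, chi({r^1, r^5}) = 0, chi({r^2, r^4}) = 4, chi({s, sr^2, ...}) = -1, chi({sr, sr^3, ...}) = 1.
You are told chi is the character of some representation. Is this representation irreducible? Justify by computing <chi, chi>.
Not irreducible (reducible): <chi, chi> = 8 > 1.

Details: <chi, chi> = (1/|G|) sum_C |C| * |chi(C)|^2 = (1/12)[1*|7|^2 + 1*|-3|^2 + 2*|0|^2 + 2*|4|^2 + 3*|-1|^2 + 3*|1|^2]
  = (1/12)[(49) + (9) + (0) + (32) + (3) + (3)] = 96/12 = 8.
A character is irreducible iff <chi, chi> = 1, so this representation is reducible.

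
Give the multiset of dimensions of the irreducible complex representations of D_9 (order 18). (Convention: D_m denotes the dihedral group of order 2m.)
Dimensions: 1, 1, 2, 2, 2, 2

There are 6 irreducibles (= number of conjugacy classes). Their dimensions d_i satisfy sum d_i^2 = |G| = 18: 1 + 1 + 4 + 4 + 4 + 4 = 18.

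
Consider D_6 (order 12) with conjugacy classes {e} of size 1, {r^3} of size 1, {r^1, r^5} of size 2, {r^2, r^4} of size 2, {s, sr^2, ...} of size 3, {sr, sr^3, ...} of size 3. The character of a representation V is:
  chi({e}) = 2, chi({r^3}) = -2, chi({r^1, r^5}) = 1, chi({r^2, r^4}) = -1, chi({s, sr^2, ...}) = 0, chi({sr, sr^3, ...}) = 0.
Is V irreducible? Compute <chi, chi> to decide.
Irreducible: <chi, chi> = 1.

Justification: <chi, chi> = (1/|G|) sum_C |C| * |chi(C)|^2 = (1/12)[1*|2|^2 + 1*|-2|^2 + 2*|1|^2 + 2*|-1|^2 + 3*|0|^2 + 3*|0|^2]
  = (1/12)[(4) + (4) + (2) + (2) + (0) + (0)] = 12/12 = 1.
A character is irreducible iff <chi, chi> = 1, so this representation is irreducible.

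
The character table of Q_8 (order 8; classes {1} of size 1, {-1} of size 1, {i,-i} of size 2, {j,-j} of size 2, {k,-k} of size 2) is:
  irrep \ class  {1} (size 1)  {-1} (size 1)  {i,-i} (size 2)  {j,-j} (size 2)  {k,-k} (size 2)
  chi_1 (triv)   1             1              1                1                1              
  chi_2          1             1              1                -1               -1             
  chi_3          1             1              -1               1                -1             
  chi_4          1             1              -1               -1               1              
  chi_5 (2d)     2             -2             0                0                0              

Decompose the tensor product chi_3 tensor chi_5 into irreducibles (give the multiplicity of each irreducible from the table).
chi_3 tensor chi_5 = chi_5 (all other irreducibles have multiplicity 0).

Details: The character of a tensor product is the pointwise product (chi_3 * chi_5)(C) = chi_3(C) * chi_5(C):
  {1}: (1)*(2), {-1}: (1)*(-2), {i,-i}: (-1)*(0), {j,-j}: (1)*(0), {k,-k}: (-1)*(0)
so (chi_3 * chi_5) takes values
  {1} -> 2, {-1} -> -2, {i,-i} -> 0, {j,-j} -> 0, {k,-k} -> 0.
Now take the inner product of this character with each irreducible chi from the table, <chi_3*chi_5, chi> = (1/8) sum_C |C| (chi_3*chi_5)(C) conj(chi(C)):
  <chi_3*chi_5, chi_1> = (1/8)[1*(2)*conj(1) + 1*(-2)*conj(1) + 2*(0)*conj(1) + 2*(0)*conj(1) + 2*(0)*conj(1)]
      = (1/8)[(2) + (-2) + (0) + (0) + (0)] = 0/8 = 0
  <chi_3*chi_5, chi_2> = (1/8)[1*(2)*conj(1) + 1*(-2)*conj(1) + 2*(0)*conj(1) + 2*(0)*conj(-1) + 2*(0)*conj(-1)]
      = (1/8)[(2) + (-2) + (0) + (0) + (0)] = 0/8 = 0
  <chi_3*chi_5, chi_3> = (1/8)[1*(2)*conj(1) + 1*(-2)*conj(1) + 2*(0)*conj(-1) + 2*(0)*conj(1) + 2*(0)*conj(-1)]
      = (1/8)[(2) + (-2) + (0) + (0) + (0)] = 0/8 = 0
  <chi_3*chi_5, chi_4> = (1/8)[1*(2)*conj(1) + 1*(-2)*conj(1) + 2*(0)*conj(-1) + 2*(0)*conj(-1) + 2*(0)*conj(1)]
      = (1/8)[(2) + (-2) + (0) + (0) + (0)] = 0/8 = 0
  <chi_3*chi_5, chi_5> = (1/8)[1*(2)*conj(2) + 1*(-2)*conj(-2) + 2*(0)*conj(0) + 2*(0)*conj(0) + 2*(0)*conj(0)]
      = (1/8)[(4) + (4) + (0) + (0) + (0)] = 8/8 = 1
Hence the multiplicities are chi_5: 1. Dimension check: dim(chi_3)*dim(chi_5) = 1*2 = 2 and sum (mult * dim) = 1*2 = 2.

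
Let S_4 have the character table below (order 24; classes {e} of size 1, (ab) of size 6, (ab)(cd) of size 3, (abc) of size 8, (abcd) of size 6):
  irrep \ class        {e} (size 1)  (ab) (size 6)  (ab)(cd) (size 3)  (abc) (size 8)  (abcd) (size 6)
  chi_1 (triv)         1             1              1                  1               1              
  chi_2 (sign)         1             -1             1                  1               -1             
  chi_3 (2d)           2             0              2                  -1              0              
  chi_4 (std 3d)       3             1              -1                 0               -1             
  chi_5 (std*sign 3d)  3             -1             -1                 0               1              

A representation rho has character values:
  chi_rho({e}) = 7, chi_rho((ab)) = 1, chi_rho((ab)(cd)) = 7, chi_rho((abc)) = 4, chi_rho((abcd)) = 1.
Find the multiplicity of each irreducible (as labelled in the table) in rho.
Multiplicities: chi_1: 3, chi_2: 2, chi_3: 1, chi_4: 0, chi_5: 0.

Use <chi_rho, chi> = (1/|G|) sum_C |C| * chi_rho(C) * conj(chi(C)) with |G| = 24 for each irreducible chi in the table:
  <chi_rho, chi_1> = (1/24)[1*(7)*conj(1) + 6*(1)*conj(1) + 3*(7)*conj(1) + 8*(4)*conj(1) + 6*(1)*conj(1)]
      = (1/24)[(7) + (6) + (21) + (32) + (6)] = 72/24 = 3
  <chi_rho, chi_2> = (1/24)[1*(7)*conj(1) + 6*(1)*conj(-1) + 3*(7)*conj(1) + 8*(4)*conj(1) + 6*(1)*conj(-1)]
      = (1/24)[(7) + (-6) + (21) + (32) + (-6)] = 48/24 = 2
  <chi_rho, chi_3> = (1/24)[1*(7)*conj(2) + 6*(1)*conj(0) + 3*(7)*conj(2) + 8*(4)*conj(-1) + 6*(1)*conj(0)]
      = (1/24)[(14) + (0) + (42) + (-32) + (0)] = 24/24 = 1
  <chi_rho, chi_4> = (1/24)[1*(7)*conj(3) + 6*(1)*conj(1) + 3*(7)*conj(-1) + 8*(4)*conj(0) + 6*(1)*conj(-1)]
      = (1/24)[(21) + (6) + (-21) + (0) + (-6)] = 0/24 = 0
  <chi_rho, chi_5> = (1/24)[1*(7)*conj(3) + 6*(1)*conj(-1) + 3*(7)*conj(-1) + 8*(4)*conj(0) + 6*(1)*conj(1)]
      = (1/24)[(21) + (-6) + (-21) + (0) + (6)] = 0/24 = 0
Dimension check: dim(rho) = sum (mult * dim) = 3*1 + 2*1 + 1*2 + 0*3 + 0*3 = 7 = chi_rho(e) = 7.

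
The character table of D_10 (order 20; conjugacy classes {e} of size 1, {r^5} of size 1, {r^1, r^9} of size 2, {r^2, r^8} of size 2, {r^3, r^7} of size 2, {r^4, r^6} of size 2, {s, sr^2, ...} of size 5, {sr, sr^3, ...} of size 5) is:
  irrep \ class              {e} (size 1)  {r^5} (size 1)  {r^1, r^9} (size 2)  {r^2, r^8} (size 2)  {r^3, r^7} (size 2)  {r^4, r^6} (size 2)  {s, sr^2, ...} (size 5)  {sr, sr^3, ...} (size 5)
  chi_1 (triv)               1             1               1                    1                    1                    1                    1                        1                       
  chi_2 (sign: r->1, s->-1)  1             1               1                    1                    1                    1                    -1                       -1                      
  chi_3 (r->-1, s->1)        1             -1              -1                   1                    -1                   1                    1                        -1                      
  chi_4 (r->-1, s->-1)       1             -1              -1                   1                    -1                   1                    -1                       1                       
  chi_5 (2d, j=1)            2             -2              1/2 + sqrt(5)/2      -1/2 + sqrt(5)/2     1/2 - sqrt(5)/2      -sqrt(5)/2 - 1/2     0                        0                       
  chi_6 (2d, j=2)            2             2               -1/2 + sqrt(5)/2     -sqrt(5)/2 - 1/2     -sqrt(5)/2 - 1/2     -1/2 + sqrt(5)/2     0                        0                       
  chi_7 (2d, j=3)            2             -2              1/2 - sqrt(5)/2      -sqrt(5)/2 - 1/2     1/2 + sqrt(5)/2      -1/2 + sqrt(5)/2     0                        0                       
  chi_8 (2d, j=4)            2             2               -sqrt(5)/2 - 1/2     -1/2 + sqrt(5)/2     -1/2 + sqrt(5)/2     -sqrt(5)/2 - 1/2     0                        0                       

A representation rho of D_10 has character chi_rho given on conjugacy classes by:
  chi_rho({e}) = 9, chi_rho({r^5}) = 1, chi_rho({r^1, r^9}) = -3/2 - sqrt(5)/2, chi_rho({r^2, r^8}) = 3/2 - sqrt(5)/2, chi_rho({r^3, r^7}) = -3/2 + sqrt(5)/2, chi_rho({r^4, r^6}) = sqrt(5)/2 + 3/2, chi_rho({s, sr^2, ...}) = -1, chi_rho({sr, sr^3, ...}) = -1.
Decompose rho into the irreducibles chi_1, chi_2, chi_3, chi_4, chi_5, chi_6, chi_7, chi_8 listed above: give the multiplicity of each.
Multiplicities: chi_1: 0, chi_2: 1, chi_3: 1, chi_4: 1, chi_5: 0, chi_6: 1, chi_7: 1, chi_8: 1.

Solution. Use <chi_rho, chi> = (1/|G|) sum_C |C| * chi_rho(C) * conj(chi(C)) with |G| = 20 for each irreducible chi in the table:
  <chi_rho, chi_1> = (1/20)[1*(9)*conj(1) + 1*(1)*conj(1) + 2*(-3/2 - sqrt(5)/2)*conj(1) + 2*(3/2 - sqrt(5)/2)*conj(1) + 2*(-3/2 + sqrt(5)/2)*conj(1) + 2*(sqrt(5)/2 + 3/2)*conj(1) + 5*(-1)*conj(1) + 5*(-1)*conj(1)]
      = (1/20)[(9) + (1) + (-3 - sqrt(5)) + (3 - sqrt(5)) + (-3 + sqrt(5)) + (sqrt(5) + 3) + (-5) + (-5)] = 0/20 = 0
  <chi_rho, chi_2> = (1/20)[1*(9)*conj(1) + 1*(1)*conj(1) + 2*(-3/2 - sqrt(5)/2)*conj(1) + 2*(3/2 - sqrt(5)/2)*conj(1) + 2*(-3/2 + sqrt(5)/2)*conj(1) + 2*(sqrt(5)/2 + 3/2)*conj(1) + 5*(-1)*conj(-1) + 5*(-1)*conj(-1)]
      = (1/20)[(9) + (1) + (-3 - sqrt(5)) + (3 - sqrt(5)) + (-3 + sqrt(5)) + (sqrt(5) + 3) + (5) + (5)] = 20/20 = 1
  <chi_rho, chi_3> = (1/20)[1*(9)*conj(1) + 1*(1)*conj(-1) + 2*(-3/2 - sqrt(5)/2)*conj(-1) + 2*(3/2 - sqrt(5)/2)*conj(1) + 2*(-3/2 + sqrt(5)/2)*conj(-1) + 2*(sqrt(5)/2 + 3/2)*conj(1) + 5*(-1)*conj(1) + 5*(-1)*conj(-1)]
      = (1/20)[(9) + (-1) + (sqrt(5) + 3) + (3 - sqrt(5)) + (3 - sqrt(5)) + (sqrt(5) + 3) + (-5) + (5)] = 20/20 = 1
  <chi_rho, chi_4> = (1/20)[1*(9)*conj(1) + 1*(1)*conj(-1) + 2*(-3/2 - sqrt(5)/2)*conj(-1) + 2*(3/2 - sqrt(5)/2)*conj(1) + 2*(-3/2 + sqrt(5)/2)*conj(-1) + 2*(sqrt(5)/2 + 3/2)*conj(1) + 5*(-1)*conj(-1) + 5*(-1)*conj(1)]
      = (1/20)[(9) + (-1) + (sqrt(5) + 3) + (3 - sqrt(5)) + (3 - sqrt(5)) + (sqrt(5) + 3) + (5) + (-5)] = 20/20 = 1
  <chi_rho, chi_5> = (1/20)[1*(9)*conj(2) + 1*(1)*conj(-2) + 2*(-3/2 - sqrt(5)/2)*conj(1/2 + sqrt(5)/2) + 2*(3/2 - sqrt(5)/2)*conj(-1/2 + sqrt(5)/2) + 2*(-3/2 + sqrt(5)/2)*conj(1/2 - sqrt(5)/2) + 2*(sqrt(5)/2 + 3/2)*conj(-sqrt(5)/2 - 1/2) + 5*(-1)*conj(0) + 5*(-1)*conj(0)]
      = (1/20)[(18) + (-2) + (-2*sqrt(5) - 4) + (-4 + 2*sqrt(5)) + (-4 + 2*sqrt(5)) + (-2*sqrt(5) - 4) + (0) + (0)] = 0/20 = 0
  <chi_rho, chi_6> = (1/20)[1*(9)*conj(2) + 1*(1)*conj(2) + 2*(-3/2 - sqrt(5)/2)*conj(-1/2 + sqrt(5)/2) + 2*(3/2 - sqrt(5)/2)*conj(-sqrt(5)/2 - 1/2) + 2*(-3/2 + sqrt(5)/2)*conj(-sqrt(5)/2 - 1/2) + 2*(sqrt(5)/2 + 3/2)*conj(-1/2 + sqrt(5)/2) + 5*(-1)*conj(0) + 5*(-1)*conj(0)]
      = (1/20)[(18) + (2) + (-sqrt(5) - 1) + (1 - sqrt(5)) + (-1 + sqrt(5)) + (1 + sqrt(5)) + (0) + (0)] = 20/20 = 1
  <chi_rho, chi_7> = (1/20)[1*(9)*conj(2) + 1*(1)*conj(-2) + 2*(-3/2 - sqrt(5)/2)*conj(1/2 - sqrt(5)/2) + 2*(3/2 - sqrt(5)/2)*conj(-sqrt(5)/2 - 1/2) + 2*(-3/2 + sqrt(5)/2)*conj(1/2 + sqrt(5)/2) + 2*(sqrt(5)/2 + 3/2)*conj(-1/2 + sqrt(5)/2) + 5*(-1)*conj(0) + 5*(-1)*conj(0)]
      = (1/20)[(18) + (-2) + (1 + sqrt(5)) + (1 - sqrt(5)) + (1 - sqrt(5)) + (1 + sqrt(5)) + (0) + (0)] = 20/20 = 1
  <chi_rho, chi_8> = (1/20)[1*(9)*conj(2) + 1*(1)*conj(2) + 2*(-3/2 - sqrt(5)/2)*conj(-sqrt(5)/2 - 1/2) + 2*(3/2 - sqrt(5)/2)*conj(-1/2 + sqrt(5)/2) + 2*(-3/2 + sqrt(5)/2)*conj(-1/2 + sqrt(5)/2) + 2*(sqrt(5)/2 + 3/2)*conj(-sqrt(5)/2 - 1/2) + 5*(-1)*conj(0) + 5*(-1)*conj(0)]
      = (1/20)[(18) + (2) + (4 + 2*sqrt(5)) + (-4 + 2*sqrt(5)) + (4 - 2*sqrt(5)) + (-2*sqrt(5) - 4) + (0) + (0)] = 20/20 = 1
Dimension check: dim(rho) = sum (mult * dim) = 0*1 + 1*1 + 1*1 + 1*1 + 0*2 + 1*2 + 1*2 + 1*2 = 9 = chi_rho(e) = 9.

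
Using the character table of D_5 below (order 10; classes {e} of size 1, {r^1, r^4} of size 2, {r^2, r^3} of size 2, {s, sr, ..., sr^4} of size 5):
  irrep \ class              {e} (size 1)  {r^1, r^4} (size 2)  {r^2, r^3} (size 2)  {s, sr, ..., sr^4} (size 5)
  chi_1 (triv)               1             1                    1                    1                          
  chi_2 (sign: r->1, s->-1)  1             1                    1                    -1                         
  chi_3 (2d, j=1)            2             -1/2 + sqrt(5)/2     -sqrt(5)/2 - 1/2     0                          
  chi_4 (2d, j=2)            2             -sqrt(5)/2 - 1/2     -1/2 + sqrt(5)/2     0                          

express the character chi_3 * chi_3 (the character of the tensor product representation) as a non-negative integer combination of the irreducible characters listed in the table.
chi_3 tensor chi_3 = chi_1 + chi_2 + chi_4 (all other irreducibles have multiplicity 0).

Proof sketch: The character of a tensor product is the pointwise product (chi_3 * chi_3)(C) = chi_3(C) * chi_3(C):
  {e}: (2)*(2), {r^1, r^4}: (-1/2 + sqrt(5)/2)*(-1/2 + sqrt(5)/2), {r^2, r^3}: (-sqrt(5)/2 - 1/2)*(-sqrt(5)/2 - 1/2), {s, sr, ..., sr^4}: (0)*(0)
so (chi_3 * chi_3) takes values
  {e} -> 4, {r^1, r^4} -> 3/2 - sqrt(5)/2, {r^2, r^3} -> sqrt(5)/2 + 3/2, {s, sr, ..., sr^4} -> 0.
Now take the inner product of this character with each irreducible chi from the table, <chi_3*chi_3, chi> = (1/10) sum_C |C| (chi_3*chi_3)(C) conj(chi(C)):
  <chi_3*chi_3, chi_1> = (1/10)[1*(4)*conj(1) + 2*(3/2 - sqrt(5)/2)*conj(1) + 2*(sqrt(5)/2 + 3/2)*conj(1) + 5*(0)*conj(1)]
      = (1/10)[(4) + (3 - sqrt(5)) + (sqrt(5) + 3) + (0)] = 10/10 = 1
  <chi_3*chi_3, chi_2> = (1/10)[1*(4)*conj(1) + 2*(3/2 - sqrt(5)/2)*conj(1) + 2*(sqrt(5)/2 + 3/2)*conj(1) + 5*(0)*conj(-1)]
      = (1/10)[(4) + (3 - sqrt(5)) + (sqrt(5) + 3) + (0)] = 10/10 = 1
  <chi_3*chi_3, chi_3> = (1/10)[1*(4)*conj(2) + 2*(3/2 - sqrt(5)/2)*conj(-1/2 + sqrt(5)/2) + 2*(sqrt(5)/2 + 3/2)*conj(-sqrt(5)/2 - 1/2) + 5*(0)*conj(0)]
      = (1/10)[(8) + (-4 + 2*sqrt(5)) + (-2*sqrt(5) - 4) + (0)] = 0/10 = 0
  <chi_3*chi_3, chi_4> = (1/10)[1*(4)*conj(2) + 2*(3/2 - sqrt(5)/2)*conj(-sqrt(5)/2 - 1/2) + 2*(sqrt(5)/2 + 3/2)*conj(-1/2 + sqrt(5)/2) + 5*(0)*conj(0)]
      = (1/10)[(8) + (1 - sqrt(5)) + (1 + sqrt(5)) + (0)] = 10/10 = 1
Hence the multiplicities are chi_1: 1, chi_2: 1, chi_4: 1. Dimension check: dim(chi_3)*dim(chi_3) = 2*2 = 4 and sum (mult * dim) = 1*1 + 1*1 + 1*2 = 4.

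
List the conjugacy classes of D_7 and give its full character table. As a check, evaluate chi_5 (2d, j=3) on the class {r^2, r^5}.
Conjugacy classes: {e} of size 1, {r^1, r^6} of size 2, {r^2, r^5} of size 2, {r^3, r^4} of size 2, {s, sr, ..., sr^6} of size 7.
Character table:
  irrep \ class              {e} (size 1)  {r^1, r^6} (size 2)  {r^2, r^5} (size 2)  {r^3, r^4} (size 2)  {s, sr, ..., sr^6} (size 7)
  chi_1 (triv)               1             1                    1                    1                    1                          
  chi_2 (sign: r->1, s->-1)  1             1                    1                    1                    -1                         
  chi_3 (2d, j=1)            2             2*cos(2*pi/7)        -2*cos(3*pi/7)       -2*cos(pi/7)         0                          
  chi_4 (2d, j=2)            2             -2*cos(3*pi/7)       -2*cos(pi/7)         2*cos(2*pi/7)        0                          
  chi_5 (2d, j=3)            2             -2*cos(pi/7)         2*cos(2*pi/7)        -2*cos(3*pi/7)       0                          

Spot check: chi_5 (2d, j=3) on {r^2, r^5} = 2*cos(2*pi/7).

Explanation: D_7 has order 2*7 = 14 with 5 conjugacy classes, hence 5 irreducibles. Sum of squared dims 1 + 1 + 4 + 4 + 4 = 14 = |G|. Linear characters come from the abelianisation; the 2-dimensional irreps have character r^k -> 2*cos(2*pi*j*k/7), reflections -> 0.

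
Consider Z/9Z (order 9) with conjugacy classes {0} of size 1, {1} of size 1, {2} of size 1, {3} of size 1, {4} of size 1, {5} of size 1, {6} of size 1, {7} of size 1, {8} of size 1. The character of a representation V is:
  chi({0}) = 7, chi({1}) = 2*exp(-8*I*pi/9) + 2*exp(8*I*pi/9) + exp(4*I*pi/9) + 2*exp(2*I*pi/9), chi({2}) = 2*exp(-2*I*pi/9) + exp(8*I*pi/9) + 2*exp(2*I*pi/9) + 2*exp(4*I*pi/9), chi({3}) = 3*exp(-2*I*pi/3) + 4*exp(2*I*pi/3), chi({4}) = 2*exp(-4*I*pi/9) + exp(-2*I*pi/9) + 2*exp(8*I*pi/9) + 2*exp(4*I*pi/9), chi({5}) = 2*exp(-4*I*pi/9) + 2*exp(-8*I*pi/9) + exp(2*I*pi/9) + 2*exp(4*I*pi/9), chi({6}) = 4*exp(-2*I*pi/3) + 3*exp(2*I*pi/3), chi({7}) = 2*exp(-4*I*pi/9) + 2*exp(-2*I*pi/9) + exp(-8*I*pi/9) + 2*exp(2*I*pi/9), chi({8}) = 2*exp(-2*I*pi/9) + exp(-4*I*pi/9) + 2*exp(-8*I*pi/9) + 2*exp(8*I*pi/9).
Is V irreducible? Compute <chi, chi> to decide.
Not irreducible (reducible): <chi, chi> = 13 > 1.

Reasoning: <chi, chi> = (1/|G|) sum_C |C| * |chi(C)|^2 = (1/9)[1*|7|^2 + 1*|2*exp(-8*I*pi/9) + 2*exp(8*I*pi/9) + exp(4*I*pi/9) + 2*exp(2*I*pi/9)|^2 + 1*|2*exp(-2*I*pi/9) + exp(8*I*pi/9) + 2*exp(2*I*pi/9) + 2*exp(4*I*pi/9)|^2 + 1*|3*exp(-2*I*pi/3) + 4*exp(2*I*pi/3)|^2 + 1*|2*exp(-4*I*pi/9) + exp(-2*I*pi/9) + 2*exp(8*I*pi/9) + 2*exp(4*I*pi/9)|^2 + 1*|2*exp(-4*I*pi/9) + 2*exp(-8*I*pi/9) + exp(2*I*pi/9) + 2*exp(4*I*pi/9)|^2 + 1*|4*exp(-2*I*pi/3) + 3*exp(2*I*pi/3)|^2 + 1*|2*exp(-4*I*pi/9) + 2*exp(-2*I*pi/9) + exp(-8*I*pi/9) + 2*exp(2*I*pi/9)|^2 + 1*|2*exp(-2*I*pi/9) + exp(-4*I*pi/9) + 2*exp(-8*I*pi/9) + 2*exp(8*I*pi/9)|^2]
  = (1/9)[(49) + (13 + 6*exp(-2*I*pi/3) + 6*exp(-2*I*pi/9) + 2*exp(-4*I*pi/9) + 4*exp(-8*I*pi/9) + 4*exp(8*I*pi/9) + 2*exp(4*I*pi/9) + 6*exp(2*I*pi/9) + 6*exp(2*I*pi/3)) + (13 + 6*exp(-4*I*pi/9) + 6*exp(-2*I*pi/3) + 4*exp(-2*I*pi/9) + 2*exp(-8*I*pi/9) + 2*exp(8*I*pi/9) + 4*exp(2*I*pi/9) + 6*exp(2*I*pi/3) + 6*exp(4*I*pi/9)) + (13) + (13 + 6*exp(-2*I*pi/3) + 4*exp(-4*I*pi/9) + 6*exp(-8*I*pi/9) + 2*exp(-2*I*pi/9) + 2*exp(2*I*pi/9) + 6*exp(8*I*pi/9) + 4*exp(4*I*pi/9) + 6*exp(2*I*pi/3)) + (13 + 6*exp(-2*I*pi/3) + 4*exp(-4*I*pi/9) + 6*exp(-8*I*pi/9) + 2*exp(-2*I*pi/9) + 2*exp(2*I*pi/9) + 6*exp(8*I*pi/9) + 4*exp(4*I*pi/9) + 6*exp(2*I*pi/3)) + (13) + (13 + 6*exp(-4*I*pi/9) + 6*exp(-2*I*pi/3) + 4*exp(-2*I*pi/9) + 2*exp(-8*I*pi/9) + 2*exp(8*I*pi/9) + 4*exp(2*I*pi/9) + 6*exp(2*I*pi/3) + 6*exp(4*I*pi/9)) + (13 + 6*exp(-2*I*pi/3) + 6*exp(-2*I*pi/9) + 2*exp(-4*I*pi/9) + 4*exp(-8*I*pi/9) + 4*exp(8*I*pi/9) + 2*exp(4*I*pi/9) + 6*exp(2*I*pi/9) + 6*exp(2*I*pi/3))] = 117/9 = 13.
(Exp terms are combined using exp(i*s)*conj(exp(i*t)) = exp(i*(s-t)), and sums of them are collapsed using the identity that for every m > 1 the m distinct m-th roots of unity sum to 0, e.g. 1 + exp(2*I*pi/3) + exp(-2*I*pi/3) = 0.)
A character is irreducible iff <chi, chi> = 1, so this representation is reducible.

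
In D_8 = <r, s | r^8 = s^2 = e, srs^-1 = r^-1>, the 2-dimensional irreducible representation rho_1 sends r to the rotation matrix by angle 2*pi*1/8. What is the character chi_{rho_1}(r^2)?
chi_{rho_1}(r^2) = 2*cos(2*pi*1*2/8) = 0

Why: rho_1(r^2) is rotation by angle 2*pi*1*2/8, whose trace is 2*cos(2*pi*1*2/8) = 0.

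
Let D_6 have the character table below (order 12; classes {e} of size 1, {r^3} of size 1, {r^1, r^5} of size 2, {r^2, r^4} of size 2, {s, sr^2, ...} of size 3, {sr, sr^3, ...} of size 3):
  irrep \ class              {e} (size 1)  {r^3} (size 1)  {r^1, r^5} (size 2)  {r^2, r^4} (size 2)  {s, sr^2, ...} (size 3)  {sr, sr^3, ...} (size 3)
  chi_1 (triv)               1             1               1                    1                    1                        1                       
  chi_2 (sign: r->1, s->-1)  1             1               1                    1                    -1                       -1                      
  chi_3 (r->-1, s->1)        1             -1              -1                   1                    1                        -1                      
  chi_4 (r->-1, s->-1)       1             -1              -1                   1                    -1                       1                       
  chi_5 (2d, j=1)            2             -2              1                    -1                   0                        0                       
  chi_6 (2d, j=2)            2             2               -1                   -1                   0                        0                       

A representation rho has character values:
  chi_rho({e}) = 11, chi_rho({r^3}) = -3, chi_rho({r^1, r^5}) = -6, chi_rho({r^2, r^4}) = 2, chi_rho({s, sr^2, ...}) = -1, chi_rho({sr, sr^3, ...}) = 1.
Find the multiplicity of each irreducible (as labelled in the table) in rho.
Multiplicities: chi_1: 0, chi_2: 0, chi_3: 2, chi_4: 3, chi_5: 1, chi_6: 2.

Solution. Use <chi_rho, chi> = (1/|G|) sum_C |C| * chi_rho(C) * conj(chi(C)) with |G| = 12 for each irreducible chi in the table:
  <chi_rho, chi_1> = (1/12)[1*(11)*conj(1) + 1*(-3)*conj(1) + 2*(-6)*conj(1) + 2*(2)*conj(1) + 3*(-1)*conj(1) + 3*(1)*conj(1)]
      = (1/12)[(11) + (-3) + (-12) + (4) + (-3) + (3)] = 0/12 = 0
  <chi_rho, chi_2> = (1/12)[1*(11)*conj(1) + 1*(-3)*conj(1) + 2*(-6)*conj(1) + 2*(2)*conj(1) + 3*(-1)*conj(-1) + 3*(1)*conj(-1)]
      = (1/12)[(11) + (-3) + (-12) + (4) + (3) + (-3)] = 0/12 = 0
  <chi_rho, chi_3> = (1/12)[1*(11)*conj(1) + 1*(-3)*conj(-1) + 2*(-6)*conj(-1) + 2*(2)*conj(1) + 3*(-1)*conj(1) + 3*(1)*conj(-1)]
      = (1/12)[(11) + (3) + (12) + (4) + (-3) + (-3)] = 24/12 = 2
  <chi_rho, chi_4> = (1/12)[1*(11)*conj(1) + 1*(-3)*conj(-1) + 2*(-6)*conj(-1) + 2*(2)*conj(1) + 3*(-1)*conj(-1) + 3*(1)*conj(1)]
      = (1/12)[(11) + (3) + (12) + (4) + (3) + (3)] = 36/12 = 3
  <chi_rho, chi_5> = (1/12)[1*(11)*conj(2) + 1*(-3)*conj(-2) + 2*(-6)*conj(1) + 2*(2)*conj(-1) + 3*(-1)*conj(0) + 3*(1)*conj(0)]
      = (1/12)[(22) + (6) + (-12) + (-4) + (0) + (0)] = 12/12 = 1
  <chi_rho, chi_6> = (1/12)[1*(11)*conj(2) + 1*(-3)*conj(2) + 2*(-6)*conj(-1) + 2*(2)*conj(-1) + 3*(-1)*conj(0) + 3*(1)*conj(0)]
      = (1/12)[(22) + (-6) + (12) + (-4) + (0) + (0)] = 24/12 = 2
Dimension check: dim(rho) = sum (mult * dim) = 0*1 + 0*1 + 2*1 + 3*1 + 1*2 + 2*2 = 11 = chi_rho(e) = 11.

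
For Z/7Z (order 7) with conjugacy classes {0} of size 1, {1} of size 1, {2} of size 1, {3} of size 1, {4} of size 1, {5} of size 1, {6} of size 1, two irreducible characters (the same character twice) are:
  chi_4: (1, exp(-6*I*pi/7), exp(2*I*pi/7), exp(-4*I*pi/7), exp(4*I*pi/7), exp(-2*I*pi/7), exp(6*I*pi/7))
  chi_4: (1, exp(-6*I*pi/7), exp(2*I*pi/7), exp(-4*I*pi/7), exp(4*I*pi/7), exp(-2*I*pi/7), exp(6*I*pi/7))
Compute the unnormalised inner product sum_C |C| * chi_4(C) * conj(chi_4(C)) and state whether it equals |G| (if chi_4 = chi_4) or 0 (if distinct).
Sum = 7 = |G| = 7; so <chi_4, chi_4> = 1 (norm-1 confirms irreducibility).

Why: Compute term by term over conjugacy classes (|C| * chi_4(C) * conj(chi_4(C))):
  1*(1)*conj(1) + 1*(exp(-6*I*pi/7))*conj(exp(-6*I*pi/7)) + 1*(exp(2*I*pi/7))*conj(exp(2*I*pi/7)) + 1*(exp(-4*I*pi/7))*conj(exp(-4*I*pi/7)) + 1*(exp(4*I*pi/7))*conj(exp(4*I*pi/7)) + 1*(exp(-2*I*pi/7))*conj(exp(-2*I*pi/7)) + 1*(exp(6*I*pi/7))*conj(exp(6*I*pi/7))
  = (1) + (1) + (1) + (1) + (1) + (1) + (1)
  = 7.
(Exp terms are combined using exp(i*s)*conj(exp(i*t)) = exp(i*(s-t)), and sums of them are collapsed using the identity that for every m > 1 the m distinct m-th roots of unity sum to 0, e.g. 1 + exp(2*I*pi/3) + exp(-2*I*pi/3) = 0.)
Dividing by |G| = 7 gives 7/7 = 1, matching the row-orthogonality relation <chi_4, chi_4> = [chi_4 = chi_4].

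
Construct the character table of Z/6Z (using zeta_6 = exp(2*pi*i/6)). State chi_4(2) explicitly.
Character table of Z/6Z (irreps indexed chi_0,...,chi_5 with chi_k(m) = zeta_6^(k*m), zeta_6 = exp(2*pi*i/6)):
  irrep \ class  {0} (size 1)  {1} (size 1)    {2} (size 1)    {3} (size 1)  {4} (size 1)    {5} (size 1)  
  chi_0          1             1               1               1             1               1             
  chi_1          1             exp(I*pi/3)     exp(2*I*pi/3)   -1            exp(-2*I*pi/3)  exp(-I*pi/3)  
  chi_2          1             exp(2*I*pi/3)   exp(-2*I*pi/3)  1             exp(2*I*pi/3)   exp(-2*I*pi/3)
  chi_3          1             -1              1               -1            1               -1            
  chi_4          1             exp(-2*I*pi/3)  exp(2*I*pi/3)   1             exp(-2*I*pi/3)  exp(2*I*pi/3) 
  chi_5          1             exp(-I*pi/3)    exp(-2*I*pi/3)  -1            exp(2*I*pi/3)   exp(I*pi/3)   

Spot check: chi_4(2) = zeta_6^(4*2) = zeta_6^8 = exp(2*I*pi/3).

Explanation: Z/6Z is abelian, so all 6 irreducible complex representations are 1-dimensional. They are given by chi_k(m) = zeta_6^(k*m) for k = 0,...,5. Row orthogonality: sum_m chi_k(m) conj(chi_l(m)) = 6 * [k = l].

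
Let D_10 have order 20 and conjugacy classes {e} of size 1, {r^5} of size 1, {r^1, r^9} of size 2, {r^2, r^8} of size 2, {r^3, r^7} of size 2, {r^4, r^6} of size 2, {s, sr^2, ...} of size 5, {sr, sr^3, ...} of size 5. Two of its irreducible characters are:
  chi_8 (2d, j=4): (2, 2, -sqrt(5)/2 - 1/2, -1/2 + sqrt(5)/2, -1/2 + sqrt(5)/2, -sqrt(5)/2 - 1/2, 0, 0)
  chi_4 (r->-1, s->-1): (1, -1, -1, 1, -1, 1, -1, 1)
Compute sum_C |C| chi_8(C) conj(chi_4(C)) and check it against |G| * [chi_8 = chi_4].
Sum = 0; so <chi_8, chi_4> = 0 (distinct irreducibles are orthogonal).

Compute term by term over conjugacy classes (|C| * chi_8(C) * conj(chi_4(C))):
  1*(2)*conj(1) + 1*(2)*conj(-1) + 2*(-sqrt(5)/2 - 1/2)*conj(-1) + 2*(-1/2 + sqrt(5)/2)*conj(1) + 2*(-1/2 + sqrt(5)/2)*conj(-1) + 2*(-sqrt(5)/2 - 1/2)*conj(1) + 5*(0)*conj(-1) + 5*(0)*conj(1)
  = (2) + (-2) + (1 + sqrt(5)) + (-1 + sqrt(5)) + (1 - sqrt(5)) + (-sqrt(5) - 1) + (0) + (0)
  = 0.
Dividing by |G| = 20 gives 0/20 = 0, matching the row-orthogonality relation <chi_8, chi_4> = [chi_8 = chi_4].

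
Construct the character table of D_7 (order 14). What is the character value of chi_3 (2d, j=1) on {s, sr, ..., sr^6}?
Conjugacy classes: {e} of size 1, {r^1, r^6} of size 2, {r^2, r^5} of size 2, {r^3, r^4} of size 2, {s, sr, ..., sr^6} of size 7.
Character table:
  irrep \ class              {e} (size 1)  {r^1, r^6} (size 2)  {r^2, r^5} (size 2)  {r^3, r^4} (size 2)  {s, sr, ..., sr^6} (size 7)
  chi_1 (triv)               1             1                    1                    1                    1                          
  chi_2 (sign: r->1, s->-1)  1             1                    1                    1                    -1                         
  chi_3 (2d, j=1)            2             2*cos(2*pi/7)        -2*cos(3*pi/7)       -2*cos(pi/7)         0                          
  chi_4 (2d, j=2)            2             -2*cos(3*pi/7)       -2*cos(pi/7)         2*cos(2*pi/7)        0                          
  chi_5 (2d, j=3)            2             -2*cos(pi/7)         2*cos(2*pi/7)        -2*cos(3*pi/7)       0                          

Spot check: chi_3 (2d, j=1) on {s, sr, ..., sr^6} = 0.

Justification: D_7 has order 2*7 = 14 with 5 conjugacy classes, hence 5 irreducibles. Sum of squared dims 1 + 1 + 4 + 4 + 4 = 14 = |G|. Linear characters come from the abelianisation; the 2-dimensional irreps have character r^k -> 2*cos(2*pi*j*k/7), reflections -> 0.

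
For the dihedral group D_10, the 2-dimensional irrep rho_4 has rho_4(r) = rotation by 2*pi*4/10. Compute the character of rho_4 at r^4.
chi_{rho_4}(r^4) = 2*cos(2*pi*4*4/10) = -sqrt(5)/2 - 1/2

Why: rho_4(r^4) is rotation by angle 2*pi*4*4/10, whose trace is 2*cos(2*pi*4*4/10) = -sqrt(5)/2 - 1/2.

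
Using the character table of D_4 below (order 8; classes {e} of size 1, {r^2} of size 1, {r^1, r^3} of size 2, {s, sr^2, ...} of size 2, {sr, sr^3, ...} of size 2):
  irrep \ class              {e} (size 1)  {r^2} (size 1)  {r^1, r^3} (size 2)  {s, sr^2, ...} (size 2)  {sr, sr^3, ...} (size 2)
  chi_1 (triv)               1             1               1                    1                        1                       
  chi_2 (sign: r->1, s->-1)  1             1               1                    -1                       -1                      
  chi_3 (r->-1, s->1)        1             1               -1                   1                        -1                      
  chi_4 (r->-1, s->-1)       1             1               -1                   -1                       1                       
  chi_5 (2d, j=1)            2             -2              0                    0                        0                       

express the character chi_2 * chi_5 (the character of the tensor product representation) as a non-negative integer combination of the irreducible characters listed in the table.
chi_2 tensor chi_5 = chi_5 (all other irreducibles have multiplicity 0).

Why: The character of a tensor product is the pointwise product (chi_2 * chi_5)(C) = chi_2(C) * chi_5(C):
  {e}: (1)*(2), {r^2}: (1)*(-2), {r^1, r^3}: (1)*(0), {s, sr^2, ...}: (-1)*(0), {sr, sr^3, ...}: (-1)*(0)
so (chi_2 * chi_5) takes values
  {e} -> 2, {r^2} -> -2, {r^1, r^3} -> 0, {s, sr^2, ...} -> 0, {sr, sr^3, ...} -> 0.
Now take the inner product of this character with each irreducible chi from the table, <chi_2*chi_5, chi> = (1/8) sum_C |C| (chi_2*chi_5)(C) conj(chi(C)):
  <chi_2*chi_5, chi_1> = (1/8)[1*(2)*conj(1) + 1*(-2)*conj(1) + 2*(0)*conj(1) + 2*(0)*conj(1) + 2*(0)*conj(1)]
      = (1/8)[(2) + (-2) + (0) + (0) + (0)] = 0/8 = 0
  <chi_2*chi_5, chi_2> = (1/8)[1*(2)*conj(1) + 1*(-2)*conj(1) + 2*(0)*conj(1) + 2*(0)*conj(-1) + 2*(0)*conj(-1)]
      = (1/8)[(2) + (-2) + (0) + (0) + (0)] = 0/8 = 0
  <chi_2*chi_5, chi_3> = (1/8)[1*(2)*conj(1) + 1*(-2)*conj(1) + 2*(0)*conj(-1) + 2*(0)*conj(1) + 2*(0)*conj(-1)]
      = (1/8)[(2) + (-2) + (0) + (0) + (0)] = 0/8 = 0
  <chi_2*chi_5, chi_4> = (1/8)[1*(2)*conj(1) + 1*(-2)*conj(1) + 2*(0)*conj(-1) + 2*(0)*conj(-1) + 2*(0)*conj(1)]
      = (1/8)[(2) + (-2) + (0) + (0) + (0)] = 0/8 = 0
  <chi_2*chi_5, chi_5> = (1/8)[1*(2)*conj(2) + 1*(-2)*conj(-2) + 2*(0)*conj(0) + 2*(0)*conj(0) + 2*(0)*conj(0)]
      = (1/8)[(4) + (4) + (0) + (0) + (0)] = 8/8 = 1
Hence the multiplicities are chi_5: 1. Dimension check: dim(chi_2)*dim(chi_5) = 1*2 = 2 and sum (mult * dim) = 1*2 = 2.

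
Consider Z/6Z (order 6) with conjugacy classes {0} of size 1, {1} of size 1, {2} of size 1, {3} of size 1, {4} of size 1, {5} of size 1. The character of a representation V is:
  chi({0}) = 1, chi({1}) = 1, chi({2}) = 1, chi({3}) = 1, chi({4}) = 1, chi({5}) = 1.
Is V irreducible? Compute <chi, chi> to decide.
Irreducible: <chi, chi> = 1.

Details: <chi, chi> = (1/|G|) sum_C |C| * |chi(C)|^2 = (1/6)[1*|1|^2 + 1*|1|^2 + 1*|1|^2 + 1*|1|^2 + 1*|1|^2 + 1*|1|^2]
  = (1/6)[(1) + (1) + (1) + (1) + (1) + (1)] = 6/6 = 1.
(Exp terms are combined using exp(i*s)*conj(exp(i*t)) = exp(i*(s-t)), and sums of them are collapsed using the identity that for every m > 1 the m distinct m-th roots of unity sum to 0, e.g. 1 + exp(2*I*pi/3) + exp(-2*I*pi/3) = 0.)
A character is irreducible iff <chi, chi> = 1, so this representation is irreducible.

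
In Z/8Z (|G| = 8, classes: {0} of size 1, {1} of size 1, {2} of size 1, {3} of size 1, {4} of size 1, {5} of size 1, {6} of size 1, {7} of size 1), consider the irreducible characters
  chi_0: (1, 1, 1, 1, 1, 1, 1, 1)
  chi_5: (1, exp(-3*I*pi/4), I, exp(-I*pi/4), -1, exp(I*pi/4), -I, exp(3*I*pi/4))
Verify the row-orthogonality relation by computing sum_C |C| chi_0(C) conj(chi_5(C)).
Sum = 0; so <chi_0, chi_5> = 0 (distinct irreducibles are orthogonal).

Explanation: Compute term by term over conjugacy classes (|C| * chi_0(C) * conj(chi_5(C))):
  1*(1)*conj(1) + 1*(1)*conj(exp(-3*I*pi/4)) + 1*(1)*conj(I) + 1*(1)*conj(exp(-I*pi/4)) + 1*(1)*conj(-1) + 1*(1)*conj(exp(I*pi/4)) + 1*(1)*conj(-I) + 1*(1)*conj(exp(3*I*pi/4))
  = (1) + (exp(3*I*pi/4)) + (-I) + (exp(I*pi/4)) + (-1) + (exp(-I*pi/4)) + (I) + (exp(-3*I*pi/4))
  = 0.
(Exp terms are combined using exp(i*s)*conj(exp(i*t)) = exp(i*(s-t)), and sums of them are collapsed using the identity that for every m > 1 the m distinct m-th roots of unity sum to 0, e.g. 1 + exp(2*I*pi/3) + exp(-2*I*pi/3) = 0.)
Dividing by |G| = 8 gives 0/8 = 0, matching the row-orthogonality relation <chi_0, chi_5> = [chi_0 = chi_5].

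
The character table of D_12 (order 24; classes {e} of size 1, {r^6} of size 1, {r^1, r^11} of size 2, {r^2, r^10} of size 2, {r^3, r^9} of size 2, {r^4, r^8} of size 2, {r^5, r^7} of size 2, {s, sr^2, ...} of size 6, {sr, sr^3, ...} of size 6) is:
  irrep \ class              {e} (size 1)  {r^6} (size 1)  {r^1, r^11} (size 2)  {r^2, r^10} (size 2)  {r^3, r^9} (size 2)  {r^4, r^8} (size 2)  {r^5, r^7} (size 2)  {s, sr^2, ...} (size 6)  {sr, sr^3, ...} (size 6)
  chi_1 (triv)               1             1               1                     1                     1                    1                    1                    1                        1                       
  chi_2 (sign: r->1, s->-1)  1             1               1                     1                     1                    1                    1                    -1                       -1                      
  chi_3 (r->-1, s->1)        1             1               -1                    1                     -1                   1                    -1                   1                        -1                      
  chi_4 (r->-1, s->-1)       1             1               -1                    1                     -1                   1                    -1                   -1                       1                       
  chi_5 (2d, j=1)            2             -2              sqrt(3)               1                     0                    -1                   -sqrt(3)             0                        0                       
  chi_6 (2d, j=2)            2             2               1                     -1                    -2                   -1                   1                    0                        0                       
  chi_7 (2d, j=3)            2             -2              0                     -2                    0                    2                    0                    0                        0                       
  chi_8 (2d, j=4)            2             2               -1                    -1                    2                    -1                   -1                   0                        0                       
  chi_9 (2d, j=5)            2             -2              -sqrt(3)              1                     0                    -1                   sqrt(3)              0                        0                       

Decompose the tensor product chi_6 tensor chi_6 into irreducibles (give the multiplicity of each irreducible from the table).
chi_6 tensor chi_6 = chi_1 + chi_2 + chi_8 (all other irreducibles have multiplicity 0).

Working: The character of a tensor product is the pointwise product (chi_6 * chi_6)(C) = chi_6(C) * chi_6(C):
  {e}: (2)*(2), {r^6}: (2)*(2), {r^1, r^11}: (1)*(1), {r^2, r^10}: (-1)*(-1), {r^3, r^9}: (-2)*(-2), {r^4, r^8}: (-1)*(-1), {r^5, r^7}: (1)*(1), {s, sr^2, ...}: (0)*(0), {sr, sr^3, ...}: (0)*(0)
so (chi_6 * chi_6) takes values
  {e} -> 4, {r^6} -> 4, {r^1, r^11} -> 1, {r^2, r^10} -> 1, {r^3, r^9} -> 4, {r^4, r^8} -> 1, {r^5, r^7} -> 1, {s, sr^2, ...} -> 0, {sr, sr^3, ...} -> 0.
Now take the inner product of this character with each irreducible chi from the table, <chi_6*chi_6, chi> = (1/24) sum_C |C| (chi_6*chi_6)(C) conj(chi(C)):
  <chi_6*chi_6, chi_1> = (1/24)[1*(4)*conj(1) + 1*(4)*conj(1) + 2*(1)*conj(1) + 2*(1)*conj(1) + 2*(4)*conj(1) + 2*(1)*conj(1) + 2*(1)*conj(1) + 6*(0)*conj(1) + 6*(0)*conj(1)]
      = (1/24)[(4) + (4) + (2) + (2) + (8) + (2) + (2) + (0) + (0)] = 24/24 = 1
  <chi_6*chi_6, chi_2> = (1/24)[1*(4)*conj(1) + 1*(4)*conj(1) + 2*(1)*conj(1) + 2*(1)*conj(1) + 2*(4)*conj(1) + 2*(1)*conj(1) + 2*(1)*conj(1) + 6*(0)*conj(-1) + 6*(0)*conj(-1)]
      = (1/24)[(4) + (4) + (2) + (2) + (8) + (2) + (2) + (0) + (0)] = 24/24 = 1
  <chi_6*chi_6, chi_3> = (1/24)[1*(4)*conj(1) + 1*(4)*conj(1) + 2*(1)*conj(-1) + 2*(1)*conj(1) + 2*(4)*conj(-1) + 2*(1)*conj(1) + 2*(1)*conj(-1) + 6*(0)*conj(1) + 6*(0)*conj(-1)]
      = (1/24)[(4) + (4) + (-2) + (2) + (-8) + (2) + (-2) + (0) + (0)] = 0/24 = 0
  <chi_6*chi_6, chi_4> = (1/24)[1*(4)*conj(1) + 1*(4)*conj(1) + 2*(1)*conj(-1) + 2*(1)*conj(1) + 2*(4)*conj(-1) + 2*(1)*conj(1) + 2*(1)*conj(-1) + 6*(0)*conj(-1) + 6*(0)*conj(1)]
      = (1/24)[(4) + (4) + (-2) + (2) + (-8) + (2) + (-2) + (0) + (0)] = 0/24 = 0
  <chi_6*chi_6, chi_5> = (1/24)[1*(4)*conj(2) + 1*(4)*conj(-2) + 2*(1)*conj(sqrt(3)) + 2*(1)*conj(1) + 2*(4)*conj(0) + 2*(1)*conj(-1) + 2*(1)*conj(-sqrt(3)) + 6*(0)*conj(0) + 6*(0)*conj(0)]
      = (1/24)[(8) + (-8) + (2*sqrt(3)) + (2) + (0) + (-2) + (-2*sqrt(3)) + (0) + (0)] = 0/24 = 0
  <chi_6*chi_6, chi_6> = (1/24)[1*(4)*conj(2) + 1*(4)*conj(2) + 2*(1)*conj(1) + 2*(1)*conj(-1) + 2*(4)*conj(-2) + 2*(1)*conj(-1) + 2*(1)*conj(1) + 6*(0)*conj(0) + 6*(0)*conj(0)]
      = (1/24)[(8) + (8) + (2) + (-2) + (-16) + (-2) + (2) + (0) + (0)] = 0/24 = 0
  <chi_6*chi_6, chi_7> = (1/24)[1*(4)*conj(2) + 1*(4)*conj(-2) + 2*(1)*conj(0) + 2*(1)*conj(-2) + 2*(4)*conj(0) + 2*(1)*conj(2) + 2*(1)*conj(0) + 6*(0)*conj(0) + 6*(0)*conj(0)]
      = (1/24)[(8) + (-8) + (0) + (-4) + (0) + (4) + (0) + (0) + (0)] = 0/24 = 0
  <chi_6*chi_6, chi_8> = (1/24)[1*(4)*conj(2) + 1*(4)*conj(2) + 2*(1)*conj(-1) + 2*(1)*conj(-1) + 2*(4)*conj(2) + 2*(1)*conj(-1) + 2*(1)*conj(-1) + 6*(0)*conj(0) + 6*(0)*conj(0)]
      = (1/24)[(8) + (8) + (-2) + (-2) + (16) + (-2) + (-2) + (0) + (0)] = 24/24 = 1
  <chi_6*chi_6, chi_9> = (1/24)[1*(4)*conj(2) + 1*(4)*conj(-2) + 2*(1)*conj(-sqrt(3)) + 2*(1)*conj(1) + 2*(4)*conj(0) + 2*(1)*conj(-1) + 2*(1)*conj(sqrt(3)) + 6*(0)*conj(0) + 6*(0)*conj(0)]
      = (1/24)[(8) + (-8) + (-2*sqrt(3)) + (2) + (0) + (-2) + (2*sqrt(3)) + (0) + (0)] = 0/24 = 0
Hence the multiplicities are chi_1: 1, chi_2: 1, chi_8: 1. Dimension check: dim(chi_6)*dim(chi_6) = 2*2 = 4 and sum (mult * dim) = 1*1 + 1*1 + 1*2 = 4.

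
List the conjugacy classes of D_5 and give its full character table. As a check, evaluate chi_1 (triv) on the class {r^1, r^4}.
Conjugacy classes: {e} of size 1, {r^1, r^4} of size 2, {r^2, r^3} of size 2, {s, sr, ..., sr^4} of size 5.
Character table:
  irrep \ class              {e} (size 1)  {r^1, r^4} (size 2)  {r^2, r^3} (size 2)  {s, sr, ..., sr^4} (size 5)
  chi_1 (triv)               1             1                    1                    1                          
  chi_2 (sign: r->1, s->-1)  1             1                    1                    -1                         
  chi_3 (2d, j=1)            2             -1/2 + sqrt(5)/2     -sqrt(5)/2 - 1/2     0                          
  chi_4 (2d, j=2)            2             -sqrt(5)/2 - 1/2     -1/2 + sqrt(5)/2     0                          

Spot check: chi_1 (triv) on {r^1, r^4} = 1.

Derivation: D_5 has order 2*5 = 10 with 4 conjugacy classes, hence 4 irreducibles. Sum of squared dims 1 + 1 + 4 + 4 = 10 = |G|. Linear characters come from the abelianisation; the 2-dimensional irreps have character r^k -> 2*cos(2*pi*j*k/5), reflections -> 0.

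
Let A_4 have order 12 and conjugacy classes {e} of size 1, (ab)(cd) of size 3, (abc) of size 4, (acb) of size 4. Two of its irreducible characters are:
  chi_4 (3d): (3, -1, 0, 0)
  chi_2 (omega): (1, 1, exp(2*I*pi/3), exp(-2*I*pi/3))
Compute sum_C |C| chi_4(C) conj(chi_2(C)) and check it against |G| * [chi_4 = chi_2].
Sum = 0; so <chi_4, chi_2> = 0 (distinct irreducibles are orthogonal).

Derivation: Compute term by term over conjugacy classes (|C| * chi_4(C) * conj(chi_2(C))):
  1*(3)*conj(1) + 3*(-1)*conj(1) + 4*(0)*conj(exp(2*I*pi/3)) + 4*(0)*conj(exp(-2*I*pi/3))
  = (3) + (-3) + (0) + (0)
  = 0.
(Exp terms are combined using exp(i*s)*conj(exp(i*t)) = exp(i*(s-t)), and sums of them are collapsed using the identity that for every m > 1 the m distinct m-th roots of unity sum to 0, e.g. 1 + exp(2*I*pi/3) + exp(-2*I*pi/3) = 0.)
Dividing by |G| = 12 gives 0/12 = 0, matching the row-orthogonality relation <chi_4, chi_2> = [chi_4 = chi_2].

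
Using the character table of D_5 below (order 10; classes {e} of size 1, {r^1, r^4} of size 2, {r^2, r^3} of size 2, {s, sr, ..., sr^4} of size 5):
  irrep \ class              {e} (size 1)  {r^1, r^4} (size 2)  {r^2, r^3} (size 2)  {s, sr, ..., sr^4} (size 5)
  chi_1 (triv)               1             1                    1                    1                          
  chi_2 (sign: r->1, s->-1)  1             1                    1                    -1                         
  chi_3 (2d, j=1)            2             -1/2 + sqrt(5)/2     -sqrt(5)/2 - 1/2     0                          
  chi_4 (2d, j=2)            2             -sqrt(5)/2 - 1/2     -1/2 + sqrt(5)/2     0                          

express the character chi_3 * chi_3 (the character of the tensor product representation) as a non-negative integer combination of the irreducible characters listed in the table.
chi_3 tensor chi_3 = chi_1 + chi_2 + chi_4 (all other irreducibles have multiplicity 0).

Proof sketch: The character of a tensor product is the pointwise product (chi_3 * chi_3)(C) = chi_3(C) * chi_3(C):
  {e}: (2)*(2), {r^1, r^4}: (-1/2 + sqrt(5)/2)*(-1/2 + sqrt(5)/2), {r^2, r^3}: (-sqrt(5)/2 - 1/2)*(-sqrt(5)/2 - 1/2), {s, sr, ..., sr^4}: (0)*(0)
so (chi_3 * chi_3) takes values
  {e} -> 4, {r^1, r^4} -> 3/2 - sqrt(5)/2, {r^2, r^3} -> sqrt(5)/2 + 3/2, {s, sr, ..., sr^4} -> 0.
Now take the inner product of this character with each irreducible chi from the table, <chi_3*chi_3, chi> = (1/10) sum_C |C| (chi_3*chi_3)(C) conj(chi(C)):
  <chi_3*chi_3, chi_1> = (1/10)[1*(4)*conj(1) + 2*(3/2 - sqrt(5)/2)*conj(1) + 2*(sqrt(5)/2 + 3/2)*conj(1) + 5*(0)*conj(1)]
      = (1/10)[(4) + (3 - sqrt(5)) + (sqrt(5) + 3) + (0)] = 10/10 = 1
  <chi_3*chi_3, chi_2> = (1/10)[1*(4)*conj(1) + 2*(3/2 - sqrt(5)/2)*conj(1) + 2*(sqrt(5)/2 + 3/2)*conj(1) + 5*(0)*conj(-1)]
      = (1/10)[(4) + (3 - sqrt(5)) + (sqrt(5) + 3) + (0)] = 10/10 = 1
  <chi_3*chi_3, chi_3> = (1/10)[1*(4)*conj(2) + 2*(3/2 - sqrt(5)/2)*conj(-1/2 + sqrt(5)/2) + 2*(sqrt(5)/2 + 3/2)*conj(-sqrt(5)/2 - 1/2) + 5*(0)*conj(0)]
      = (1/10)[(8) + (-4 + 2*sqrt(5)) + (-2*sqrt(5) - 4) + (0)] = 0/10 = 0
  <chi_3*chi_3, chi_4> = (1/10)[1*(4)*conj(2) + 2*(3/2 - sqrt(5)/2)*conj(-sqrt(5)/2 - 1/2) + 2*(sqrt(5)/2 + 3/2)*conj(-1/2 + sqrt(5)/2) + 5*(0)*conj(0)]
      = (1/10)[(8) + (1 - sqrt(5)) + (1 + sqrt(5)) + (0)] = 10/10 = 1
Hence the multiplicities are chi_1: 1, chi_2: 1, chi_4: 1. Dimension check: dim(chi_3)*dim(chi_3) = 2*2 = 4 and sum (mult * dim) = 1*1 + 1*1 + 1*2 = 4.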